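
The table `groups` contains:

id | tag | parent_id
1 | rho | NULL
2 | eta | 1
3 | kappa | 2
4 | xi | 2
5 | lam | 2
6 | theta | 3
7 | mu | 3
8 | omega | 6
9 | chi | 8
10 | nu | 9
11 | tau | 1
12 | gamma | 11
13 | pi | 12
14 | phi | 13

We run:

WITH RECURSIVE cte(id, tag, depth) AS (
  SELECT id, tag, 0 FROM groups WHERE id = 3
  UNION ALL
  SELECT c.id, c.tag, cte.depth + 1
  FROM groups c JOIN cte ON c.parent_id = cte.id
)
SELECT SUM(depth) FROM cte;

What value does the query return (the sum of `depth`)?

11

Base: id=3 (kappa) at depth 0.
Iteration 1: rows with parent_id in {3} -> theta (id 6, depth 1), mu (id 7, depth 1).
Iteration 2: rows with parent_id in {6,7} -> omega (id 8, depth 2).
Iteration 3: rows with parent_id in {8} -> chi (id 9, depth 3).
Iteration 4: rows with parent_id in {9} -> nu (id 10, depth 4).
Iteration 5: no rows with parent_id in {10}; recursion stops.
SUM(depth) = 0 + 1 + 1 + 2 + 3 + 4 = 11.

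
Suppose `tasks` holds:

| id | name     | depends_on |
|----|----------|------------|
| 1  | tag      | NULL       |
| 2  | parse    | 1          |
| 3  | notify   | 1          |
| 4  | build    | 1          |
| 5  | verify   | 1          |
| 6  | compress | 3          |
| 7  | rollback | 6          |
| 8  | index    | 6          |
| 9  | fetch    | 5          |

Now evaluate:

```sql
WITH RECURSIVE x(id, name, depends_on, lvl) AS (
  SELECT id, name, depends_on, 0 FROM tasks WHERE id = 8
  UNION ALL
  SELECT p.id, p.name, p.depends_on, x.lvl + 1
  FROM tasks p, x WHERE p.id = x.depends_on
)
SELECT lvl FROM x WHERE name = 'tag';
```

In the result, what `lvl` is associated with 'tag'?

3

Base: id=8 (index), depends_on=6, lvl 0.
Iteration 1: join on id=6 -> compress (id 6, depends_on=3, lvl 1).
Iteration 2: join on id=3 -> notify (id 3, depends_on=1, lvl 2).
Iteration 3: join on id=1 -> tag (id 1, depends_on=NULL, lvl 3).
Iteration 4: depends_on is NULL; no match; recursion stops.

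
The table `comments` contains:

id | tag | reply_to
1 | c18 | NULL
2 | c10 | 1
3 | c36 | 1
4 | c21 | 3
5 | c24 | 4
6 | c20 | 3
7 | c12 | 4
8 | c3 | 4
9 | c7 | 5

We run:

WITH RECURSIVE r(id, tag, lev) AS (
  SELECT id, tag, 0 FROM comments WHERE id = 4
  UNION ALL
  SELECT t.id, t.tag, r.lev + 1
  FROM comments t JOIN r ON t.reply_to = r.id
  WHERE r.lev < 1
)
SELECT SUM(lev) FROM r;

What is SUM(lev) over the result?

3

Base: id=4 (c21) at lev 0.
Iteration 1: rows with reply_to in {4} -> c24 (id 5, lev 1), c12 (id 7, lev 1), c3 (id 8, lev 1).
Iteration 2: lev < 1 fails for all current rows; recursion stops.
SUM(lev) = 0 + 1 + 1 + 1 = 3.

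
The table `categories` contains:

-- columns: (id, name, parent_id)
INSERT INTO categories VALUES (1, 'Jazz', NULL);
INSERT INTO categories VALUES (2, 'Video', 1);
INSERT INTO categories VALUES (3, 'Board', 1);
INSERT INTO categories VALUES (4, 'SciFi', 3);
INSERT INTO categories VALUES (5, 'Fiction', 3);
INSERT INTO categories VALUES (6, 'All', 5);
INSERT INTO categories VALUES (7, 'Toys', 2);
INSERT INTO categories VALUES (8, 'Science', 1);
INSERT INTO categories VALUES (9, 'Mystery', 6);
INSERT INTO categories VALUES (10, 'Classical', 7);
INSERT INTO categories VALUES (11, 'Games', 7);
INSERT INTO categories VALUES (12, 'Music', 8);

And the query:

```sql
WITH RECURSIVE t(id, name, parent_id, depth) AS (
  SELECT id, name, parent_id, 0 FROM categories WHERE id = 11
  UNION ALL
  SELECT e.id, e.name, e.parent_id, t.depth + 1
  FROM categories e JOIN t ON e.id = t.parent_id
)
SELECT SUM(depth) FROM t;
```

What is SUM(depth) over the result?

Base: id=11 (Games), parent_id=7, depth 0.
Iteration 1: join on id=7 -> Toys (id 7, parent_id=2, depth 1).
Iteration 2: join on id=2 -> Video (id 2, parent_id=1, depth 2).
Iteration 3: join on id=1 -> Jazz (id 1, parent_id=NULL, depth 3).
Iteration 4: parent_id is NULL; no match; recursion stops.
SUM(depth) = 0 + 1 + 2 + 3 = 6.

6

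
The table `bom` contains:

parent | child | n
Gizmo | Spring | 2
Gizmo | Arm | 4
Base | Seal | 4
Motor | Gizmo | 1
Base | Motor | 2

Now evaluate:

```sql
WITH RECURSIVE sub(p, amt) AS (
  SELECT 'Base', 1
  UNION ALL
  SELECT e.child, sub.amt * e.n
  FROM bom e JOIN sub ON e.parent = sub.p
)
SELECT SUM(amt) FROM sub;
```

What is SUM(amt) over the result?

Base: (Base, amt=1).
Iteration 1: components of {Base} -> Motor = 1*2 = 2, Seal = 1*4 = 4.
Iteration 2: components of {Motor,Seal} -> Gizmo = 2*1 = 2.
Iteration 3: components of {Gizmo} -> Arm = 2*4 = 8, Spring = 2*2 = 4.
Iteration 4: no further components; recursion stops.
SUM(amt) = 1 + 4 + 2 + 2 + 8 + 4 = 21.

21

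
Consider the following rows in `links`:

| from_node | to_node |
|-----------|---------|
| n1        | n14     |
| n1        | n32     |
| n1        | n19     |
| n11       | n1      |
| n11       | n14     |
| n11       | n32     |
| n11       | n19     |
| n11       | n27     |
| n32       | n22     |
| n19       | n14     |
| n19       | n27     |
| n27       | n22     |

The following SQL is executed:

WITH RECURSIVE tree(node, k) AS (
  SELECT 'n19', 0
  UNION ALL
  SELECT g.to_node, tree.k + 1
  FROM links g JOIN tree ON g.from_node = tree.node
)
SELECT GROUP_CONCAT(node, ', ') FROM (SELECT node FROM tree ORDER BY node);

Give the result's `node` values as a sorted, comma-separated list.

n14, n19, n22, n27

Base: (n19, k=0).
Iteration 1: edges from {n19} -> (n14, k=1), (n27, k=1).
Iteration 2: edges from {n14,n27} -> (n22, k=2).
Iteration 3: no outgoing edges from {n22}; recursion stops.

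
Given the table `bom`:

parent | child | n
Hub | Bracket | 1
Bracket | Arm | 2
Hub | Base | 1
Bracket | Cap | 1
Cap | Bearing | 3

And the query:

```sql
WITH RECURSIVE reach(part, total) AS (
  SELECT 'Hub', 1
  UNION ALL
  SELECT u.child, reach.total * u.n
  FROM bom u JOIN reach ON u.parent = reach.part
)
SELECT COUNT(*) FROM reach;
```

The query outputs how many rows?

6

Base: (Hub, total=1).
Iteration 1: components of {Hub} -> Base = 1*1 = 1, Bracket = 1*1 = 1.
Iteration 2: components of {Base,Bracket} -> Arm = 1*2 = 2, Cap = 1*1 = 1.
Iteration 3: components of {Arm,Cap} -> Bearing = 1*3 = 3.
Iteration 4: no further components; recursion stops.
Total rows emitted: 6.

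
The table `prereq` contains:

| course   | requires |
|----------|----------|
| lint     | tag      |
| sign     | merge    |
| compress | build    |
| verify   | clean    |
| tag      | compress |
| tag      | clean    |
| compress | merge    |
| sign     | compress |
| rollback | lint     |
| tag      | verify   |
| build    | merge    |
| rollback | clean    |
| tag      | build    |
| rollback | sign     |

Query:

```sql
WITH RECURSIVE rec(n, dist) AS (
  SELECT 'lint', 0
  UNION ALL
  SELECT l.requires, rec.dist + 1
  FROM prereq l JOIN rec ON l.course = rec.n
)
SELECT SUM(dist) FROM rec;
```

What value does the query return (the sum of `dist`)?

Base: (lint, dist=0).
Iteration 1: edges from {lint} -> (tag, dist=1).
Iteration 2: edges from {tag} -> (build, dist=2), (clean, dist=2), (compress, dist=2), (verify, dist=2).
Iteration 3: edges from {build,clean,compress,verify} -> (build, dist=3), (clean, dist=3), (merge, dist=3) x2. [UNION ALL keeps all 4 new rows, including repeats]
Iteration 4: edges from {build,clean,merge} -> (merge, dist=4).
Iteration 5: no outgoing edges from {merge}; recursion stops.
SUM(dist) = 0 + 1 + 2 + 2 + 2 + 2 + 3 + 3 + 3 + 3 + 4 = 25.

25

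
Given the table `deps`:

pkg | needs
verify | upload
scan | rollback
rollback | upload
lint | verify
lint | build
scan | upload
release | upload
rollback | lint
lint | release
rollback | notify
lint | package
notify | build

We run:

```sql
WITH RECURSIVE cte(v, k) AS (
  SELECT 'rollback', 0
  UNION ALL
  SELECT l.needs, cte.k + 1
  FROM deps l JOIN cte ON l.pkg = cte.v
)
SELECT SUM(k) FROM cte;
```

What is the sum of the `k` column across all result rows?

Base: (rollback, k=0).
Iteration 1: edges from {rollback} -> (lint, k=1), (notify, k=1), (upload, k=1).
Iteration 2: edges from {lint,notify,upload} -> (build, k=2) x2, (package, k=2), (release, k=2), (verify, k=2). [UNION ALL keeps all 5 new rows, including repeats]
Iteration 3: edges from {build,package,release,verify} -> (upload, k=3) x2. [UNION ALL keeps all 2 new rows, including repeats]
Iteration 4: no outgoing edges from {upload}; recursion stops.
SUM(k) = 0 + 1 + 1 + 1 + 2 + 2 + 2 + 2 + 2 + 3 + 3 = 19.

19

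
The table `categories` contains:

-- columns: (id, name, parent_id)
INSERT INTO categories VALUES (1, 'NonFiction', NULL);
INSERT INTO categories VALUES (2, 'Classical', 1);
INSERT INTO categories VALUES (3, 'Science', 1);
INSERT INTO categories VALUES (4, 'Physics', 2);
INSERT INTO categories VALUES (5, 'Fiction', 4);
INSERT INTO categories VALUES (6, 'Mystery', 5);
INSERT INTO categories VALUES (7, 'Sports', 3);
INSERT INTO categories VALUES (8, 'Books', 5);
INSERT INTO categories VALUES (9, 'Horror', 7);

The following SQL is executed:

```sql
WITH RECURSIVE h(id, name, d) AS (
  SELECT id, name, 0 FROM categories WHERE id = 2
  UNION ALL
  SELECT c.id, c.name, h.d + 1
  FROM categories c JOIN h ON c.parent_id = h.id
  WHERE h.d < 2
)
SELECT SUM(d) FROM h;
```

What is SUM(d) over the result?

Base: id=2 (Classical) at d 0.
Iteration 1: rows with parent_id in {2} -> Physics (id 4, d 1).
Iteration 2: rows with parent_id in {4} -> Fiction (id 5, d 2).
Iteration 3: d < 2 fails for all current rows; recursion stops.
SUM(d) = 0 + 1 + 2 = 3.

3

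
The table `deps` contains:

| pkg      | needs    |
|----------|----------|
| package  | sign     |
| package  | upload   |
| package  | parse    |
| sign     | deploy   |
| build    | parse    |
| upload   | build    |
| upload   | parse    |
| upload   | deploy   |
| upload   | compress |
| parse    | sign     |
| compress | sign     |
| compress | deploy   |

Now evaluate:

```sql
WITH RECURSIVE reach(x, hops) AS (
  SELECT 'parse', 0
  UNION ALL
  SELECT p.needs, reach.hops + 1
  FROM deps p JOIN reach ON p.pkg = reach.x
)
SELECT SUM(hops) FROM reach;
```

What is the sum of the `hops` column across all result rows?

3

Base: (parse, hops=0).
Iteration 1: edges from {parse} -> (sign, hops=1).
Iteration 2: edges from {sign} -> (deploy, hops=2).
Iteration 3: no outgoing edges from {deploy}; recursion stops.
SUM(hops) = 0 + 1 + 2 = 3.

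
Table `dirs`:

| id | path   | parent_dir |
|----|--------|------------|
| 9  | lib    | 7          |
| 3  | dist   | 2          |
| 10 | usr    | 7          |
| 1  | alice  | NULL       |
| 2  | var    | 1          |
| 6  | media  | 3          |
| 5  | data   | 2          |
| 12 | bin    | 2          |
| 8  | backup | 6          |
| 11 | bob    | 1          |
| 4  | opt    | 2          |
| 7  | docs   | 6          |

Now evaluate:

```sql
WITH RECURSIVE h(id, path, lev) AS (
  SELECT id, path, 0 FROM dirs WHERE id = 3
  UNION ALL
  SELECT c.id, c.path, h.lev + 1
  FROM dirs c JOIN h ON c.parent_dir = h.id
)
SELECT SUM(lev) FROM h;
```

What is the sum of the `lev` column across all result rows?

Base: id=3 (dist) at lev 0.
Iteration 1: rows with parent_dir in {3} -> media (id 6, lev 1).
Iteration 2: rows with parent_dir in {6} -> docs (id 7, lev 2), backup (id 8, lev 2).
Iteration 3: rows with parent_dir in {7,8} -> lib (id 9, lev 3), usr (id 10, lev 3).
Iteration 4: no rows with parent_dir in {9,10}; recursion stops.
SUM(lev) = 0 + 1 + 2 + 2 + 3 + 3 = 11.

11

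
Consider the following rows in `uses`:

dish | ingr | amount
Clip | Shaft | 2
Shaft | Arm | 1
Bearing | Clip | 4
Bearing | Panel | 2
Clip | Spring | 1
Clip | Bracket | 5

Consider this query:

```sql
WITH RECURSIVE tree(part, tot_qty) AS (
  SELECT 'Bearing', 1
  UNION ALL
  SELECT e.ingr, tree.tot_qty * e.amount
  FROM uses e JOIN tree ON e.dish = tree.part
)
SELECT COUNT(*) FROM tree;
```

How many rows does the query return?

Base: (Bearing, tot_qty=1).
Iteration 1: components of {Bearing} -> Clip = 1*4 = 4, Panel = 1*2 = 2.
Iteration 2: components of {Clip,Panel} -> Bracket = 4*5 = 20, Shaft = 4*2 = 8, Spring = 4*1 = 4.
Iteration 3: components of {Bracket,Shaft,Spring} -> Arm = 8*1 = 8.
Iteration 4: no further components; recursion stops.
Total rows emitted: 7.

7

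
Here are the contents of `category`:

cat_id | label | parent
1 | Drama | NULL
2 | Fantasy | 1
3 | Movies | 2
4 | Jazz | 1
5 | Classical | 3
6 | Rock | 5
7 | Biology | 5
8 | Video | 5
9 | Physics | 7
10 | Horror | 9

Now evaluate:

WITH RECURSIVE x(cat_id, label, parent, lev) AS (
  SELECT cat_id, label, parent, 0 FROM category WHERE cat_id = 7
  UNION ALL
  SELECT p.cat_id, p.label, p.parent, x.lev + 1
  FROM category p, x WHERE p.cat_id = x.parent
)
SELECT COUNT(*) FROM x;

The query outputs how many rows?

Base: cat_id=7 (Biology), parent=5, lev 0.
Iteration 1: join on cat_id=5 -> Classical (id 5, parent=3, lev 1).
Iteration 2: join on cat_id=3 -> Movies (id 3, parent=2, lev 2).
Iteration 3: join on cat_id=2 -> Fantasy (id 2, parent=1, lev 3).
Iteration 4: join on cat_id=1 -> Drama (id 1, parent=NULL, lev 4).
Iteration 5: parent is NULL; no match; recursion stops.
Total rows emitted: 5.

5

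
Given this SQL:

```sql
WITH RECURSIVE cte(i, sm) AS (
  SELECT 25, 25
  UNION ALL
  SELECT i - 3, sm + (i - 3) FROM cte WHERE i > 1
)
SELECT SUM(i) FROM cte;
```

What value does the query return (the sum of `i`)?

Base: i=25, sm=25.
Iteration 1: 25 > 1 holds -> i = 25 - 3 = 22, sm = 25 + 22 = 47.
Iteration 2: 22 > 1 holds -> i = 22 - 3 = 19, sm = 47 + 19 = 66.
Iteration 3: 19 > 1 holds -> i = 19 - 3 = 16, sm = 66 + 16 = 82.
Iteration 4: 16 > 1 holds -> i = 16 - 3 = 13, sm = 82 + 13 = 95.
Iteration 5: 13 > 1 holds -> i = 13 - 3 = 10, sm = 95 + 10 = 105.
Iteration 6: 10 > 1 holds -> i = 10 - 3 = 7, sm = 105 + 7 = 112.
Iteration 7: 7 > 1 holds -> i = 7 - 3 = 4, sm = 112 + 4 = 116.
Iteration 8: 4 > 1 holds -> i = 4 - 3 = 1, sm = 116 + 1 = 117.
Iteration 9: 1 > 1 fails; recursion stops.
SUM(i) = 25 + 22 + 19 + 16 + 13 + 10 + 7 + 4 + 1 = 117.

117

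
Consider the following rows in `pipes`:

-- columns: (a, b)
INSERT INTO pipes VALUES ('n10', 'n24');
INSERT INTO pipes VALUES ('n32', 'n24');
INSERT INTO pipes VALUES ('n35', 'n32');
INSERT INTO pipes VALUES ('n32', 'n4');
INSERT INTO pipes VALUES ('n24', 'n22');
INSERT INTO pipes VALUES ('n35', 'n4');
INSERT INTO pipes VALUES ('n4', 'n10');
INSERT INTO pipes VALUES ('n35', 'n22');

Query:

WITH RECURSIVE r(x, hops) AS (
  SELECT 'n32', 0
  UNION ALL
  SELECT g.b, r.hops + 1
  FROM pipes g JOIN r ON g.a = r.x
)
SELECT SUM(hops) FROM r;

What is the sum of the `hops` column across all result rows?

13

Base: (n32, hops=0).
Iteration 1: edges from {n32} -> (n24, hops=1), (n4, hops=1).
Iteration 2: edges from {n24,n4} -> (n10, hops=2), (n22, hops=2).
Iteration 3: edges from {n10,n22} -> (n24, hops=3).
Iteration 4: edges from {n24} -> (n22, hops=4).
Iteration 5: no outgoing edges from {n22}; recursion stops.
SUM(hops) = 0 + 1 + 1 + 2 + 2 + 3 + 4 = 13.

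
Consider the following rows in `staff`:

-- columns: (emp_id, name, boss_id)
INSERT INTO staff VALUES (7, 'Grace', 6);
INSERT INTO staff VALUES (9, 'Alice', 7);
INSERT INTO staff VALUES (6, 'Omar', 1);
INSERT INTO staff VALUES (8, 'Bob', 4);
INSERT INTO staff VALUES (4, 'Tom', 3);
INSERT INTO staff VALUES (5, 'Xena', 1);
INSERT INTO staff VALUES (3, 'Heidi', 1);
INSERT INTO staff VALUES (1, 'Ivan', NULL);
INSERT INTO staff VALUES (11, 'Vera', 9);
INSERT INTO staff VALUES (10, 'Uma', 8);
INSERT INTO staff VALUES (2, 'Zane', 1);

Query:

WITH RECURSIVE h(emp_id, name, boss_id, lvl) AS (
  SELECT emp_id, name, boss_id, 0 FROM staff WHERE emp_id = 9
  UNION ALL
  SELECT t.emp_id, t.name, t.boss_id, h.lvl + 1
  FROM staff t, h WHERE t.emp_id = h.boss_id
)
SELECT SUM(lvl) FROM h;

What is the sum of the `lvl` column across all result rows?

6

Base: emp_id=9 (Alice), boss_id=7, lvl 0.
Iteration 1: join on emp_id=7 -> Grace (id 7, boss_id=6, lvl 1).
Iteration 2: join on emp_id=6 -> Omar (id 6, boss_id=1, lvl 2).
Iteration 3: join on emp_id=1 -> Ivan (id 1, boss_id=NULL, lvl 3).
Iteration 4: boss_id is NULL; no match; recursion stops.
SUM(lvl) = 0 + 1 + 2 + 3 = 6.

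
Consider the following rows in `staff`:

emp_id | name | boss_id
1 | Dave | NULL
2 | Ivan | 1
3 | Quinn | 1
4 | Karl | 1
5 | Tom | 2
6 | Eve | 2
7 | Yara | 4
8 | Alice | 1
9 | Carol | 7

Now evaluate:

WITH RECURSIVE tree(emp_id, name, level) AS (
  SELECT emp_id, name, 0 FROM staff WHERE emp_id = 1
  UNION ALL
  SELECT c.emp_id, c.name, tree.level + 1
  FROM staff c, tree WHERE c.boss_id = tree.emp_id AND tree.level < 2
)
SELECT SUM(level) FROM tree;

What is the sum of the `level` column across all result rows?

Base: emp_id=1 (Dave) at level 0.
Iteration 1: rows with boss_id in {1} -> Ivan (id 2, level 1), Quinn (id 3, level 1), Karl (id 4, level 1), Alice (id 8, level 1).
Iteration 2: rows with boss_id in {2,3,4,8} -> Tom (id 5, level 2), Eve (id 6, level 2), Yara (id 7, level 2).
Iteration 3: level < 2 fails for all current rows; recursion stops.
SUM(level) = 0 + 1 + 1 + 1 + 1 + 2 + 2 + 2 = 10.

10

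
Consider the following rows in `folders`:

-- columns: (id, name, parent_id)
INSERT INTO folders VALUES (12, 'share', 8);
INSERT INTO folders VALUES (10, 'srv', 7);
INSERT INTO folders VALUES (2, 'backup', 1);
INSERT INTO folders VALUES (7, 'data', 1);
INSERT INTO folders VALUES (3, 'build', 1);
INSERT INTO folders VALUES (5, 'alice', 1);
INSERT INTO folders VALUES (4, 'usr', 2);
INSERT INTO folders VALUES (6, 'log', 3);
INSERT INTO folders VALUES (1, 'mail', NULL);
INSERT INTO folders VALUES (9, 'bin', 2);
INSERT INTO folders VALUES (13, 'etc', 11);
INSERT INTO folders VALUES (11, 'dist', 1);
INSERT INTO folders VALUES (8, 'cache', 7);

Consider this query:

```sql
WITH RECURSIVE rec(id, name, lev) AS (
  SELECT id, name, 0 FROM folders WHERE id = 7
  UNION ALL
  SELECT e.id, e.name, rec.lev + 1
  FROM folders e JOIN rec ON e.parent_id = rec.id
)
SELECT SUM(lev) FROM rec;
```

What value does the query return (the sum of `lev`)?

4

Base: id=7 (data) at lev 0.
Iteration 1: rows with parent_id in {7} -> cache (id 8, lev 1), srv (id 10, lev 1).
Iteration 2: rows with parent_id in {8,10} -> share (id 12, lev 2).
Iteration 3: no rows with parent_id in {12}; recursion stops.
SUM(lev) = 0 + 1 + 1 + 2 = 4.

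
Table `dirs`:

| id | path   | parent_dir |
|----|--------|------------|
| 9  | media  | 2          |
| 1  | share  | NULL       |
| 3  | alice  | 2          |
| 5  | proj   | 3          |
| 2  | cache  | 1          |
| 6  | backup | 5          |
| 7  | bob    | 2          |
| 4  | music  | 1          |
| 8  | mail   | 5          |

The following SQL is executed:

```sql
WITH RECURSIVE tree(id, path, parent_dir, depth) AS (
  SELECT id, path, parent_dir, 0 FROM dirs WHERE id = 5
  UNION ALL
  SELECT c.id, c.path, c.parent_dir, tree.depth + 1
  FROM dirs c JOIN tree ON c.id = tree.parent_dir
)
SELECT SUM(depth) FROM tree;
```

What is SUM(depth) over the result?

Base: id=5 (proj), parent_dir=3, depth 0.
Iteration 1: join on id=3 -> alice (id 3, parent_dir=2, depth 1).
Iteration 2: join on id=2 -> cache (id 2, parent_dir=1, depth 2).
Iteration 3: join on id=1 -> share (id 1, parent_dir=NULL, depth 3).
Iteration 4: parent_dir is NULL; no match; recursion stops.
SUM(depth) = 0 + 1 + 2 + 3 = 6.

6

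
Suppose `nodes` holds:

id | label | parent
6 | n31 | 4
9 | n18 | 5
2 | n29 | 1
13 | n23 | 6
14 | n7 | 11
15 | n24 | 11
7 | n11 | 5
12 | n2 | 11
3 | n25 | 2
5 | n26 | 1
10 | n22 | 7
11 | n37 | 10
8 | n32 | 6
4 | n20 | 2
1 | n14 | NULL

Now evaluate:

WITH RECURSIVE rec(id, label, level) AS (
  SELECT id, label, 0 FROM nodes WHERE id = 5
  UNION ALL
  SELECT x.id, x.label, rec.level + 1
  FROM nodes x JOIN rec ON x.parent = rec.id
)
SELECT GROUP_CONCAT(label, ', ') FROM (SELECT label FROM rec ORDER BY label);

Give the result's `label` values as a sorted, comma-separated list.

Base: id=5 (n26) at level 0.
Iteration 1: rows with parent in {5} -> n11 (id 7, level 1), n18 (id 9, level 1).
Iteration 2: rows with parent in {7,9} -> n22 (id 10, level 2).
Iteration 3: rows with parent in {10} -> n37 (id 11, level 3).
Iteration 4: rows with parent in {11} -> n2 (id 12, level 4), n7 (id 14, level 4), n24 (id 15, level 4).
Iteration 5: no rows with parent in {12,14,15}; recursion stops.

n11, n18, n2, n22, n24, n26, n37, n7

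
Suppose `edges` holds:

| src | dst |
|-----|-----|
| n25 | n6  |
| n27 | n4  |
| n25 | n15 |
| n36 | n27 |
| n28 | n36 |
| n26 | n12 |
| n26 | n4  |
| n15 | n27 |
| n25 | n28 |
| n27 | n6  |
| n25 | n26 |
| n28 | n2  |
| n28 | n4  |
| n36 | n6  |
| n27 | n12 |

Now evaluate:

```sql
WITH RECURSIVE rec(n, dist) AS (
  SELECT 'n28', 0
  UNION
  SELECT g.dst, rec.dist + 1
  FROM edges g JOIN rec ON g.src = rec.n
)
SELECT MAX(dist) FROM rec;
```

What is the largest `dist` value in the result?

3

Base: (n28, dist=0).
Iteration 1: edges from {n28} -> (n2, dist=1), (n36, dist=1), (n4, dist=1).
Iteration 2: edges from {n2,n36,n4} -> (n27, dist=2), (n6, dist=2).
Iteration 3: edges from {n27,n6} -> (n12, dist=3), (n4, dist=3), (n6, dist=3).
Iteration 4: no outgoing edges from {n12,n4,n6}; recursion stops.
dist values: 0, 1, 1, 1, 2, 2, 3, 3, 3; the maximum is 3.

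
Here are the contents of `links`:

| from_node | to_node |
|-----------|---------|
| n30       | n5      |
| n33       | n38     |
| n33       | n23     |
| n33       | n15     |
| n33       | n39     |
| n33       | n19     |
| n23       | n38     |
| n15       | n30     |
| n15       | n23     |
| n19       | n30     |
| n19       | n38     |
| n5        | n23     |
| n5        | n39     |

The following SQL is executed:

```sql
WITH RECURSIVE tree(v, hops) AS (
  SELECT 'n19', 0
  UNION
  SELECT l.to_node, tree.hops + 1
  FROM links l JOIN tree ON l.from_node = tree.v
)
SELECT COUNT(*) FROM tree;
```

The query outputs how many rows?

Base: (n19, hops=0).
Iteration 1: edges from {n19} -> (n30, hops=1), (n38, hops=1).
Iteration 2: edges from {n30,n38} -> (n5, hops=2).
Iteration 3: edges from {n5} -> (n23, hops=3), (n39, hops=3).
Iteration 4: edges from {n23,n39} -> (n38, hops=4).
Iteration 5: no outgoing edges from {n38}; recursion stops.
Total rows emitted: 7.

7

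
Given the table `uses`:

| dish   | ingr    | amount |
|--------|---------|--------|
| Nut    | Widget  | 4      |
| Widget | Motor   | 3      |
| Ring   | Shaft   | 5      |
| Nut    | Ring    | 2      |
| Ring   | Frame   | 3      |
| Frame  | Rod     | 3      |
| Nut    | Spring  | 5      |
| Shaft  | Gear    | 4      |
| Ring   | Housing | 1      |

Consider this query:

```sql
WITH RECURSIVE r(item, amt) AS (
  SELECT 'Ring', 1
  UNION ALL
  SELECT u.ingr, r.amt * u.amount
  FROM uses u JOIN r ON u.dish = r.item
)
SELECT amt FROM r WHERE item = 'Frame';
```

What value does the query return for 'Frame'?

3

Base: (Ring, amt=1).
Iteration 1: components of {Ring} -> Frame = 1*3 = 3, Housing = 1*1 = 1, Shaft = 1*5 = 5.
Iteration 2: components of {Frame,Housing,Shaft} -> Gear = 5*4 = 20, Rod = 3*3 = 9.
Iteration 3: no further components; recursion stops.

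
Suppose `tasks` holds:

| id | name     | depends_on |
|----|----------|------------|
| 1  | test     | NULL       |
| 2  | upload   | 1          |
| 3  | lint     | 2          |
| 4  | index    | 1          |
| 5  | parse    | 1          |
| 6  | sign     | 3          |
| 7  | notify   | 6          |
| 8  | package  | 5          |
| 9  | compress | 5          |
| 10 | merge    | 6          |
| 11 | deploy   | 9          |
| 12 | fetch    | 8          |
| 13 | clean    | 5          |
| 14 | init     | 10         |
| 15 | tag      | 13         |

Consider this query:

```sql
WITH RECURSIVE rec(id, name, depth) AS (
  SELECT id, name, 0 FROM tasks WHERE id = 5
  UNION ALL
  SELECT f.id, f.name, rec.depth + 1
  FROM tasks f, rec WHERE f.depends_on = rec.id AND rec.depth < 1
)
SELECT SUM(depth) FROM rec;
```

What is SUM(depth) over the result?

3

Base: id=5 (parse) at depth 0.
Iteration 1: rows with depends_on in {5} -> package (id 8, depth 1), compress (id 9, depth 1), clean (id 13, depth 1).
Iteration 2: depth < 1 fails for all current rows; recursion stops.
SUM(depth) = 0 + 1 + 1 + 1 = 3.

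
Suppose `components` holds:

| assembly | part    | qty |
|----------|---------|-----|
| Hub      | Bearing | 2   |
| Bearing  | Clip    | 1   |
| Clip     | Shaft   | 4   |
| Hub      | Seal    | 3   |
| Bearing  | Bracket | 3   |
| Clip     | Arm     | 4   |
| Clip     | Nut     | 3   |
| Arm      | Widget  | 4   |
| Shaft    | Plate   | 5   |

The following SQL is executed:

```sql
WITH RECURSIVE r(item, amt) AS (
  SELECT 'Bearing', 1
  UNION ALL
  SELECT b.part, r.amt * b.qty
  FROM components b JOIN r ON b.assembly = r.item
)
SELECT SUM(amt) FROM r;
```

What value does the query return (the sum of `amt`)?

52

Base: (Bearing, amt=1).
Iteration 1: components of {Bearing} -> Bracket = 1*3 = 3, Clip = 1*1 = 1.
Iteration 2: components of {Bracket,Clip} -> Arm = 1*4 = 4, Nut = 1*3 = 3, Shaft = 1*4 = 4.
Iteration 3: components of {Arm,Nut,Shaft} -> Plate = 4*5 = 20, Widget = 4*4 = 16.
Iteration 4: no further components; recursion stops.
SUM(amt) = 1 + 1 + 3 + 4 + 4 + 3 + 20 + 16 = 52.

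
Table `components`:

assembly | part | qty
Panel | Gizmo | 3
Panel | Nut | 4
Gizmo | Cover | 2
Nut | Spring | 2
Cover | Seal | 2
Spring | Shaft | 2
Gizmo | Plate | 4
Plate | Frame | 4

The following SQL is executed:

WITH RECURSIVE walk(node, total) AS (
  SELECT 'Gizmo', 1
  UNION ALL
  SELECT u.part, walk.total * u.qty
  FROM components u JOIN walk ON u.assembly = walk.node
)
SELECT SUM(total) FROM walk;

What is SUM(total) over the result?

Base: (Gizmo, total=1).
Iteration 1: components of {Gizmo} -> Cover = 1*2 = 2, Plate = 1*4 = 4.
Iteration 2: components of {Cover,Plate} -> Frame = 4*4 = 16, Seal = 2*2 = 4.
Iteration 3: no further components; recursion stops.
SUM(total) = 1 + 2 + 4 + 4 + 16 = 27.

27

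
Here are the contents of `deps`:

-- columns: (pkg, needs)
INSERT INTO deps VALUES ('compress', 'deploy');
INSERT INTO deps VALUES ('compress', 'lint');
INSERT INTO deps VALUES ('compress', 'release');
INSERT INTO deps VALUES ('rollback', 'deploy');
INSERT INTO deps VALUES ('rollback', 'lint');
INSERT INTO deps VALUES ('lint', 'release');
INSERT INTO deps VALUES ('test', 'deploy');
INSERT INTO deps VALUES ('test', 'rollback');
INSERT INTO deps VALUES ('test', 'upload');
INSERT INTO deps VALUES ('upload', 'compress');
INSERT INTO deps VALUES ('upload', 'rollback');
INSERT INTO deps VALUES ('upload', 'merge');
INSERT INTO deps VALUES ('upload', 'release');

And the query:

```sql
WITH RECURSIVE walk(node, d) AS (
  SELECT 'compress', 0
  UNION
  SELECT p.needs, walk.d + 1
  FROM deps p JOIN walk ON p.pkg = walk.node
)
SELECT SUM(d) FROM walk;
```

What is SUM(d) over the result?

Base: (compress, d=0).
Iteration 1: edges from {compress} -> (deploy, d=1), (lint, d=1), (release, d=1).
Iteration 2: edges from {deploy,lint,release} -> (release, d=2).
Iteration 3: no outgoing edges from {release}; recursion stops.
SUM(d) = 0 + 1 + 1 + 1 + 2 = 5.

5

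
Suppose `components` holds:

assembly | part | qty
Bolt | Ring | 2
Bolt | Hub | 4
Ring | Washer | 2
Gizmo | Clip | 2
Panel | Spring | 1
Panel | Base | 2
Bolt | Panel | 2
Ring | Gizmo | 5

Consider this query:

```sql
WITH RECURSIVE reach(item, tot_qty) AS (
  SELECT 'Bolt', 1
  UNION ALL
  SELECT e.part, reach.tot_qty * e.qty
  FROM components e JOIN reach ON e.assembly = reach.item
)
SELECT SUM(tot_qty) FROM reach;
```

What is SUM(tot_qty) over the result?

49

Base: (Bolt, tot_qty=1).
Iteration 1: components of {Bolt} -> Hub = 1*4 = 4, Panel = 1*2 = 2, Ring = 1*2 = 2.
Iteration 2: components of {Hub,Panel,Ring} -> Base = 2*2 = 4, Gizmo = 2*5 = 10, Spring = 2*1 = 2, Washer = 2*2 = 4.
Iteration 3: components of {Base,Gizmo,Spring,Washer} -> Clip = 10*2 = 20.
Iteration 4: no further components; recursion stops.
SUM(tot_qty) = 1 + 4 + 2 + 2 + 4 + 10 + 2 + 4 + 20 = 49.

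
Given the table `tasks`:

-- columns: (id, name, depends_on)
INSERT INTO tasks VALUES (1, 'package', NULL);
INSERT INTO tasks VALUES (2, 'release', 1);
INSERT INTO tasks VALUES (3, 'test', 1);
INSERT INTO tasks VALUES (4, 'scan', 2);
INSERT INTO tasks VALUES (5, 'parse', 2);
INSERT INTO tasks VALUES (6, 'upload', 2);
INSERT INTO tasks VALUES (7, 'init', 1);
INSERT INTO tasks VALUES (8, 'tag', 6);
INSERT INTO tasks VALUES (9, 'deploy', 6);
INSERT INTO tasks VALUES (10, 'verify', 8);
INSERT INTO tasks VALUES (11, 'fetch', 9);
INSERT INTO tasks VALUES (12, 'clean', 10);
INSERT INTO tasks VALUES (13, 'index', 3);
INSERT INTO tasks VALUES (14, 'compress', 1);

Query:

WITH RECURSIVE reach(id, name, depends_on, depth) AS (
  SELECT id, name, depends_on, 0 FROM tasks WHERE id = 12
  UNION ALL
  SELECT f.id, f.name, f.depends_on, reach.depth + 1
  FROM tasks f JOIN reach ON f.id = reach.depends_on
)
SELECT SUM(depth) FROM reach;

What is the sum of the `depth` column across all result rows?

15

Base: id=12 (clean), depends_on=10, depth 0.
Iteration 1: join on id=10 -> verify (id 10, depends_on=8, depth 1).
Iteration 2: join on id=8 -> tag (id 8, depends_on=6, depth 2).
Iteration 3: join on id=6 -> upload (id 6, depends_on=2, depth 3).
Iteration 4: join on id=2 -> release (id 2, depends_on=1, depth 4).
Iteration 5: join on id=1 -> package (id 1, depends_on=NULL, depth 5).
Iteration 6: depends_on is NULL; no match; recursion stops.
SUM(depth) = 0 + 1 + 2 + 3 + 4 + 5 = 15.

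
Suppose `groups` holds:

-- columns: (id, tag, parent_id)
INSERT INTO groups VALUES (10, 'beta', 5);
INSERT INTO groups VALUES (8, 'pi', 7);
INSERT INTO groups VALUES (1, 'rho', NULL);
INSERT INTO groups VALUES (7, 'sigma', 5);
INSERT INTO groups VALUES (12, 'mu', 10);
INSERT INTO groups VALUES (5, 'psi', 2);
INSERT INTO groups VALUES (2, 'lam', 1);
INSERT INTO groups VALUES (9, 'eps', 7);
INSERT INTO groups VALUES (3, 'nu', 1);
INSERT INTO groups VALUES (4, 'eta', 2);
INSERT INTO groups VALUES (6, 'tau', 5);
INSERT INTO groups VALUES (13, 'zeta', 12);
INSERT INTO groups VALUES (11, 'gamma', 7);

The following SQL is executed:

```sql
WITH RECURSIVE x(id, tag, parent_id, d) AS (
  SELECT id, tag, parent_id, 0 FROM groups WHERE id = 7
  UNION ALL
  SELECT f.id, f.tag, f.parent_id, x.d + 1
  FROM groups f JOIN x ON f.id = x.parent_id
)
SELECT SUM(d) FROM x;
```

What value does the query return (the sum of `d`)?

Base: id=7 (sigma), parent_id=5, d 0.
Iteration 1: join on id=5 -> psi (id 5, parent_id=2, d 1).
Iteration 2: join on id=2 -> lam (id 2, parent_id=1, d 2).
Iteration 3: join on id=1 -> rho (id 1, parent_id=NULL, d 3).
Iteration 4: parent_id is NULL; no match; recursion stops.
SUM(d) = 0 + 1 + 2 + 3 = 6.

6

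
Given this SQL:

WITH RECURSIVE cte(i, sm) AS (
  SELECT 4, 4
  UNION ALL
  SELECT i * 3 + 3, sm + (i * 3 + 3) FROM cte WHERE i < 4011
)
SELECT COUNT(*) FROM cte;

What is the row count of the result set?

Base: i=4, sm=4.
Iteration 1: 4 < 4011 holds -> i = 4 * 3 + 3 = 15, sm = 4 + 15 = 19.
Iteration 2: 15 < 4011 holds -> i = 15 * 3 + 3 = 48, sm = 19 + 48 = 67.
Iteration 3: 48 < 4011 holds -> i = 48 * 3 + 3 = 147, sm = 67 + 147 = 214.
Iteration 4: 147 < 4011 holds -> i = 147 * 3 + 3 = 444, sm = 214 + 444 = 658.
Iteration 5: 444 < 4011 holds -> i = 444 * 3 + 3 = 1335, sm = 658 + 1335 = 1993.
Iteration 6: 1335 < 4011 holds -> i = 1335 * 3 + 3 = 4008, sm = 1993 + 4008 = 6001.
Iteration 7: 4008 < 4011 holds -> i = 4008 * 3 + 3 = 12027, sm = 6001 + 12027 = 18028.
Iteration 8: 12027 < 4011 fails; recursion stops.
Total rows emitted: 8.

8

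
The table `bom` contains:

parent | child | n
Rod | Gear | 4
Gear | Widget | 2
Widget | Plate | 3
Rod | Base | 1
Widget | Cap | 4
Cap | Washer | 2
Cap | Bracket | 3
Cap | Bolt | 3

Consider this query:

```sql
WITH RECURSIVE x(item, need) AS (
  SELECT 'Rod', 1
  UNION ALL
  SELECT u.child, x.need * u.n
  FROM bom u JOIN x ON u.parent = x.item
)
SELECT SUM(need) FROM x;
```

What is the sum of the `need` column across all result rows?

Base: (Rod, need=1).
Iteration 1: components of {Rod} -> Base = 1*1 = 1, Gear = 1*4 = 4.
Iteration 2: components of {Base,Gear} -> Widget = 4*2 = 8.
Iteration 3: components of {Widget} -> Cap = 8*4 = 32, Plate = 8*3 = 24.
Iteration 4: components of {Cap,Plate} -> Bolt = 32*3 = 96, Bracket = 32*3 = 96, Washer = 32*2 = 64.
Iteration 5: no further components; recursion stops.
SUM(need) = 1 + 4 + 1 + 8 + 24 + 32 + 64 + 96 + 96 = 326.

326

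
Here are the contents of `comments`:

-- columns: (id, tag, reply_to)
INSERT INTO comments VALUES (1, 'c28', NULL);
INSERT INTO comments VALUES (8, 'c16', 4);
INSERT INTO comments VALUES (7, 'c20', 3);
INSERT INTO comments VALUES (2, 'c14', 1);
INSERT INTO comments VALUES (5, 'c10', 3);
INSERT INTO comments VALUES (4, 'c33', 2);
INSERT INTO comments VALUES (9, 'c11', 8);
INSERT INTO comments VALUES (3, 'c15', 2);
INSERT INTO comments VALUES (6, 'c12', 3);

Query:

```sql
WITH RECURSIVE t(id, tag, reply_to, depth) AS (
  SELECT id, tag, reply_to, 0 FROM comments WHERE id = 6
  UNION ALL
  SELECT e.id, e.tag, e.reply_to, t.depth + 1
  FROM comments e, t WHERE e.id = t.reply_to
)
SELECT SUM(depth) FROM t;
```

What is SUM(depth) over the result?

Base: id=6 (c12), reply_to=3, depth 0.
Iteration 1: join on id=3 -> c15 (id 3, reply_to=2, depth 1).
Iteration 2: join on id=2 -> c14 (id 2, reply_to=1, depth 2).
Iteration 3: join on id=1 -> c28 (id 1, reply_to=NULL, depth 3).
Iteration 4: reply_to is NULL; no match; recursion stops.
SUM(depth) = 0 + 1 + 2 + 3 = 6.

6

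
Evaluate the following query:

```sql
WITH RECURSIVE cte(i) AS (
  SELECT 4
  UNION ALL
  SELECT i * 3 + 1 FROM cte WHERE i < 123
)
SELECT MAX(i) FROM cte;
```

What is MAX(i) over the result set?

Base: i=4.
Iteration 1: 4 < 123 holds -> i = 4 * 3 + 1 = 13.
Iteration 2: 13 < 123 holds -> i = 13 * 3 + 1 = 40.
Iteration 3: 40 < 123 holds -> i = 40 * 3 + 1 = 121.
Iteration 4: 121 < 123 holds -> i = 121 * 3 + 1 = 364.
Iteration 5: 364 < 123 fails; recursion stops.
i values: 4, 13, 40, 121, 364; the maximum is 364.

364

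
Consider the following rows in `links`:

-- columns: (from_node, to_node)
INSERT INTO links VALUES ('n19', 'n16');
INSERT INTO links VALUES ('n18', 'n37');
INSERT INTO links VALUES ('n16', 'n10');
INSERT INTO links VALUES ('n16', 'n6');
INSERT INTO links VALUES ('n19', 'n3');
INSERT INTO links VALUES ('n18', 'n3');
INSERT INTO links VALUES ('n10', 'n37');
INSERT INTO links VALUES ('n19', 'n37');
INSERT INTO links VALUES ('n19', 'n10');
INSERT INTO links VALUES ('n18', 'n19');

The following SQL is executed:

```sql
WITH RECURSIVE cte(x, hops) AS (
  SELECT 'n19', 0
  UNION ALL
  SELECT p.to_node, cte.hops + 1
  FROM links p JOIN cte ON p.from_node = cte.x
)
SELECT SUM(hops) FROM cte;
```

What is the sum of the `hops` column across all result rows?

13

Base: (n19, hops=0).
Iteration 1: edges from {n19} -> (n10, hops=1), (n16, hops=1), (n3, hops=1), (n37, hops=1).
Iteration 2: edges from {n10,n16,n3,n37} -> (n10, hops=2), (n37, hops=2), (n6, hops=2).
Iteration 3: edges from {n10,n37,n6} -> (n37, hops=3).
Iteration 4: no outgoing edges from {n37}; recursion stops.
SUM(hops) = 0 + 1 + 1 + 1 + 1 + 2 + 2 + 2 + 3 = 13.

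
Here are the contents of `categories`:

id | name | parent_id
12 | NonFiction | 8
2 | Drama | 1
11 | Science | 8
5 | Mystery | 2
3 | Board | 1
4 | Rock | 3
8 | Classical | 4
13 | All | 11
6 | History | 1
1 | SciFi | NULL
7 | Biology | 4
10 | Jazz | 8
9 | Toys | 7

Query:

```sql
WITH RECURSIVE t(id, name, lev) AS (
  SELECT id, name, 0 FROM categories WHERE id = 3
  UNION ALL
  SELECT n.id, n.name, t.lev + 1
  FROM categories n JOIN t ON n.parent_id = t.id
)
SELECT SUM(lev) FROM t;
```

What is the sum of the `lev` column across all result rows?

21

Base: id=3 (Board) at lev 0.
Iteration 1: rows with parent_id in {3} -> Rock (id 4, lev 1).
Iteration 2: rows with parent_id in {4} -> Biology (id 7, lev 2), Classical (id 8, lev 2).
Iteration 3: rows with parent_id in {7,8} -> Toys (id 9, lev 3), Jazz (id 10, lev 3), Science (id 11, lev 3), NonFiction (id 12, lev 3).
Iteration 4: rows with parent_id in {9,10,11,12} -> All (id 13, lev 4).
Iteration 5: no rows with parent_id in {13}; recursion stops.
SUM(lev) = 0 + 1 + 2 + 2 + 3 + 3 + 3 + 3 + 4 = 21.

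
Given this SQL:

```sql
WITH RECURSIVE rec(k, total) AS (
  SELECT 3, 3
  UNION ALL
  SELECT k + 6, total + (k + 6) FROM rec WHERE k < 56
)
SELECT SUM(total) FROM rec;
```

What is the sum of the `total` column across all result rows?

Base: k=3, total=3.
Iteration 1: 3 < 56 holds -> k = 3 + 6 = 9, total = 3 + 9 = 12.
Iteration 2: 9 < 56 holds -> k = 9 + 6 = 15, total = 12 + 15 = 27.
Iteration 3: 15 < 56 holds -> k = 15 + 6 = 21, total = 27 + 21 = 48.
Iteration 4: 21 < 56 holds -> k = 21 + 6 = 27, total = 48 + 27 = 75.
Iteration 5: 27 < 56 holds -> k = 27 + 6 = 33, total = 75 + 33 = 108.
Iteration 6: 33 < 56 holds -> k = 33 + 6 = 39, total = 108 + 39 = 147.
Iteration 7: 39 < 56 holds -> k = 39 + 6 = 45, total = 147 + 45 = 192.
Iteration 8: 45 < 56 holds -> k = 45 + 6 = 51, total = 192 + 51 = 243.
Iteration 9: 51 < 56 holds -> k = 51 + 6 = 57, total = 243 + 57 = 300.
Iteration 10: 57 < 56 fails; recursion stops.
SUM(total) = 3 + 12 + 27 + 48 + 75 + 108 + 147 + 192 + 243 + 300 = 1155.

1155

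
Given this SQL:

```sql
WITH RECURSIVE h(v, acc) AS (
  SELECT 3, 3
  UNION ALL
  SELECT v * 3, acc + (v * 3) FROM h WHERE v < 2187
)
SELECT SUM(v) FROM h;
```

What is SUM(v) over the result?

Base: v=3, acc=3.
Iteration 1: 3 < 2187 holds -> v = 3 * 3 = 9, acc = 3 + 9 = 12.
Iteration 2: 9 < 2187 holds -> v = 9 * 3 = 27, acc = 12 + 27 = 39.
Iteration 3: 27 < 2187 holds -> v = 27 * 3 = 81, acc = 39 + 81 = 120.
Iteration 4: 81 < 2187 holds -> v = 81 * 3 = 243, acc = 120 + 243 = 363.
Iteration 5: 243 < 2187 holds -> v = 243 * 3 = 729, acc = 363 + 729 = 1092.
Iteration 6: 729 < 2187 holds -> v = 729 * 3 = 2187, acc = 1092 + 2187 = 3279.
Iteration 7: 2187 < 2187 fails; recursion stops.
SUM(v) = 3 + 9 + 27 + 81 + 243 + 729 + 2187 = 3279.

3279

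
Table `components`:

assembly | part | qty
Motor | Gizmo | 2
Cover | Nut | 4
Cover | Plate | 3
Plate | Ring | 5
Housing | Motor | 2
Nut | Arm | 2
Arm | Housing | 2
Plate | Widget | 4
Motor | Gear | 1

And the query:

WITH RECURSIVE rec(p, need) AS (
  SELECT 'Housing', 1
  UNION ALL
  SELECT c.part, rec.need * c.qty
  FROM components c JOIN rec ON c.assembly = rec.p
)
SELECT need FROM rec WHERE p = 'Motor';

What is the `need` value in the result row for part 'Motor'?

2

Base: (Housing, need=1).
Iteration 1: components of {Housing} -> Motor = 1*2 = 2.
Iteration 2: components of {Motor} -> Gear = 2*1 = 2, Gizmo = 2*2 = 4.
Iteration 3: no further components; recursion stops.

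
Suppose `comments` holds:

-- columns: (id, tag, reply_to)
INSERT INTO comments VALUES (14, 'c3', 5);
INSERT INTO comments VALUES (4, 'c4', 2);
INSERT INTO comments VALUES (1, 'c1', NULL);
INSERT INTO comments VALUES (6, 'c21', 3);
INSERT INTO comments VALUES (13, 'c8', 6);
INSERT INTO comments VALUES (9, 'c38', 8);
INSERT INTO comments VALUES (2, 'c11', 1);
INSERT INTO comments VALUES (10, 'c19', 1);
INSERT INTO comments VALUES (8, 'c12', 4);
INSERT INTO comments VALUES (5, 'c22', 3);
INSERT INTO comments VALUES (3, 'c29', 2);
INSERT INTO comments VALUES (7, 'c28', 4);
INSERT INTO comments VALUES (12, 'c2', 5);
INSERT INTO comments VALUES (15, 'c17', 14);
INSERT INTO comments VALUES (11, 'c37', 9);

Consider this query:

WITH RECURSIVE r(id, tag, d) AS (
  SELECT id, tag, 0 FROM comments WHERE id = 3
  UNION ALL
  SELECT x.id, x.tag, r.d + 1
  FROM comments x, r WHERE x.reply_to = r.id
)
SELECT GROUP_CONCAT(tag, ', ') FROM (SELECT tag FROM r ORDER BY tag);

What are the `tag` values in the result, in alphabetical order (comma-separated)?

Base: id=3 (c29) at d 0.
Iteration 1: rows with reply_to in {3} -> c22 (id 5, d 1), c21 (id 6, d 1).
Iteration 2: rows with reply_to in {5,6} -> c2 (id 12, d 2), c8 (id 13, d 2), c3 (id 14, d 2).
Iteration 3: rows with reply_to in {12,13,14} -> c17 (id 15, d 3).
Iteration 4: no rows with reply_to in {15}; recursion stops.

c17, c2, c21, c22, c29, c3, c8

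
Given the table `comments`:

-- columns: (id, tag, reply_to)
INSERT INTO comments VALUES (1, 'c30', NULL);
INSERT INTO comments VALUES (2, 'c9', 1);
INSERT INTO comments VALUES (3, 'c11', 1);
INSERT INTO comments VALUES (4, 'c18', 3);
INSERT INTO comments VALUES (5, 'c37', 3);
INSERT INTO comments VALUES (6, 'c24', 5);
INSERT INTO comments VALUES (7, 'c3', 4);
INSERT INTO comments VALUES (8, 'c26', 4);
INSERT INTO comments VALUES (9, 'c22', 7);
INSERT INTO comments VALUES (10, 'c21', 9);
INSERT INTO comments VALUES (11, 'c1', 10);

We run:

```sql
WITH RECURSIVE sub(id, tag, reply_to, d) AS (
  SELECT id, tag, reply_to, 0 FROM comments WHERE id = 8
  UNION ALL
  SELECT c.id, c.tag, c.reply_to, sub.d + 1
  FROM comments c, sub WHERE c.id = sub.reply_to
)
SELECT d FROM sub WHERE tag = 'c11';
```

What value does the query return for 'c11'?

2

Base: id=8 (c26), reply_to=4, d 0.
Iteration 1: join on id=4 -> c18 (id 4, reply_to=3, d 1).
Iteration 2: join on id=3 -> c11 (id 3, reply_to=1, d 2).
Iteration 3: join on id=1 -> c30 (id 1, reply_to=NULL, d 3).
Iteration 4: reply_to is NULL; no match; recursion stops.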